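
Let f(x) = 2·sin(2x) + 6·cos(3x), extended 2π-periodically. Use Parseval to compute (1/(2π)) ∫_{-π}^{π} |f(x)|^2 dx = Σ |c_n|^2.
Σ |c_n|^2 = 20

Expand |f|^2 and use orthogonality of {sin(nx), cos(mx)} on [-π, π]:
  ∫_{-π}^{π} sin(nx)^2 dx = π, ∫ cos(mx)^2 dx = π, and cross terms integrate to 0.
So ∫_{-π}^{π} f(x)^2 dx = 2^2 · π + 6^2 · π = (4 + 36)π.
Divide by 2π: (4 + 36)/2 = 20.
By Parseval, this equals Σ |c_n|^2.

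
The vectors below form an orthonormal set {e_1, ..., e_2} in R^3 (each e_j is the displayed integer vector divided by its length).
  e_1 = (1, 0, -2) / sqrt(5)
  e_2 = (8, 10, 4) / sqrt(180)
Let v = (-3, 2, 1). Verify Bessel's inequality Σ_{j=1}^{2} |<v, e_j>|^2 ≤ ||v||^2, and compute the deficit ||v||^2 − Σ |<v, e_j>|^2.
Σ |<v, e_j>|^2 = 5; ||v||^2 = 14; deficit = 9

Write each e_j = u_j / sqrt(<u_j, u_j>) where u_j is the displayed integer vector. Then <v, e_j> = <v, u_j> / sqrt(<u_j, u_j>), so |<v, e_j>|^2 = <v, u_j>^2 / <u_j, u_j>.
Coefficients: <v, e_1> = -5/sqrt(5), <v, e_2> = 0/sqrt(180).
Square and sum: Σ |<v, e_j>|^2 = 5.
Compute ||v||^2 = v·v = 14.
Deficit = 14 − 5 = 9 ≥ 0, confirming Bessel's inequality. (The deficit equals ||v − Σ <v,e_j> e_j||^2, the squared distance from v to span{e_j}.)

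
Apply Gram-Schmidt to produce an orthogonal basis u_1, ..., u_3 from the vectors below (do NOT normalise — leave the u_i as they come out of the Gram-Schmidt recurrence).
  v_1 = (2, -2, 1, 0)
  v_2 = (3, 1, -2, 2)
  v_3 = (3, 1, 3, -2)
Orthogonal basis:
  u_1 = (2, -2, 1, 0)
  u_2 = (23/9, 13/9, -20/9, 2)
  u_3 = (132/79, 212/79, 160/79, -144/79)

Apply the Gram-Schmidt recurrence
  u_1 = v_1
  u_i = v_i − Σ_{j<i} ((v_i · u_j) / (u_j · u_j)) · u_j.

Step by step this gives:
  u_1 = (2, -2, 1, 0)
  u_2 = (23/9, 13/9, -20/9, 2)
  u_3 = (132/79, 212/79, 160/79, -144/79)

Orthogonality check:
  u_2 · u_1 = 0 (should be 0)
  u_3 · u_1 = 0 (should be 0)
  u_3 · u_2 = 0 (should be 0)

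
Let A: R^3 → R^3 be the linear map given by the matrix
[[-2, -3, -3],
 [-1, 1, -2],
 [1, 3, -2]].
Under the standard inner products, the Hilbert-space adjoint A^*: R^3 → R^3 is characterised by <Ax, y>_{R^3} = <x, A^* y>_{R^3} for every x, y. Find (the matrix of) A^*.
A^* = A^T =
[[-2, -1, 1],
 [-3, 1, 3],
 [-3, -2, -2]]

For real matrices with standard dot products, the defining identity <Ax, y> = <x, A^* y> gives (Ax)^T y = x^T (A^*) y, i.e. x^T A^T y = x^T (A^*) y. Since this holds for all x, y, we must have A^* = A^T. Therefore
A^* =
[[-2, -1, 1],
 [-3, 1, 3],
 [-3, -2, -2]].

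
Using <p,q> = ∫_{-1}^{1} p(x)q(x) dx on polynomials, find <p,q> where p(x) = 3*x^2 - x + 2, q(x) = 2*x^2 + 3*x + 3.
<p,q> = 316/15

Expand the product: p(x)·q(x) = 6*x^4 + 7*x^3 + 10*x^2 + 3*x + 6.
∫_{-1}^{1} of each monomial x^k gives [2/(k+1) if k even, 0 if k odd]. Integrating term-by-term (or equivalently evaluating the antiderivative F(x) = 6*x^5/5 + 7*x^4/4 + 10*x^3/3 + 3*x^2/2 + 6*x at the endpoints):
  F(1) − F(−1) = 827/60 − (-437/60) = 316/15.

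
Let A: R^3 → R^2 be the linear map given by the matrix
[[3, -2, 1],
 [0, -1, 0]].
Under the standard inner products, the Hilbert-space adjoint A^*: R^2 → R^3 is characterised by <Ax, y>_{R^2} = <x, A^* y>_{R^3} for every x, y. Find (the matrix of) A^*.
A^* = A^T =
[[3, 0],
 [-2, -1],
 [1, 0]]

For real matrices with standard dot products, the defining identity <Ax, y> = <x, A^* y> gives (Ax)^T y = x^T (A^*) y, i.e. x^T A^T y = x^T (A^*) y. Since this holds for all x, y, we must have A^* = A^T. Therefore
A^* =
[[3, 0],
 [-2, -1],
 [1, 0]].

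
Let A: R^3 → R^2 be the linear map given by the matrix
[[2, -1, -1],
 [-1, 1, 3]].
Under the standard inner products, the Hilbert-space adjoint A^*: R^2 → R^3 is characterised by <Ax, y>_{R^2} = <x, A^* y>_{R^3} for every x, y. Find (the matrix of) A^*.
A^* = A^T =
[[2, -1],
 [-1, 1],
 [-1, 3]]

For real matrices with standard dot products, the defining identity <Ax, y> = <x, A^* y> gives (Ax)^T y = x^T (A^*) y, i.e. x^T A^T y = x^T (A^*) y. Since this holds for all x, y, we must have A^* = A^T. Therefore
A^* =
[[2, -1],
 [-1, 1],
 [-1, 3]].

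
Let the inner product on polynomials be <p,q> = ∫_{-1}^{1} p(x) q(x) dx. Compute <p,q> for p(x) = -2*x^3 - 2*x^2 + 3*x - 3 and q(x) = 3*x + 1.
<p,q> = -56/15

Expand the product: p(x)·q(x) = -6*x^4 - 8*x^3 + 7*x^2 - 6*x - 3.
∫_{-1}^{1} of each monomial x^k gives [2/(k+1) if k even, 0 if k odd]. Integrating term-by-term (or equivalently evaluating the antiderivative F(x) = -6*x^5/5 - 2*x^4 + 7*x^3/3 - 3*x^2 - 3*x at the endpoints):
  F(1) − F(−1) = -103/15 − (-47/15) = -56/15.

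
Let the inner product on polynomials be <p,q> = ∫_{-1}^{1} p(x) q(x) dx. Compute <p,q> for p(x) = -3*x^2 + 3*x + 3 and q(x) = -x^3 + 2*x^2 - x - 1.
<p,q> = -28/5

Expand the product: p(x)·q(x) = 3*x^5 - 9*x^4 + 6*x^3 + 6*x^2 - 6*x - 3.
∫_{-1}^{1} of each monomial x^k gives [2/(k+1) if k even, 0 if k odd]. Integrating term-by-term (or equivalently evaluating the antiderivative F(x) = x^6/2 - 9*x^5/5 + 3*x^4/2 + 2*x^3 - 3*x^2 - 3*x at the endpoints):
  F(1) − F(−1) = -19/5 − (9/5) = -28/5.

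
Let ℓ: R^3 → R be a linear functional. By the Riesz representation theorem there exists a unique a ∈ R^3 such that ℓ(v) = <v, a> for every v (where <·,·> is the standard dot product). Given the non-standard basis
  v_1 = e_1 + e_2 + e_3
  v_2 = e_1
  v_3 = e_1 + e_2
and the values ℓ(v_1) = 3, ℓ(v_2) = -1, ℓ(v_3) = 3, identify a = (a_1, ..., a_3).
a = (-1, 4, 0)

Write a = (a_1, ..., a_3) in the standard basis. For each basis vector v_i, ℓ(v_i) = <v_i, a> is a linear equation in the a_j's. Collect the n equations into a matrix system V a = ℓ, where row i of V is v_i (expressed in the standard basis). Since V is invertible (lower-triangular with 1s on the diagonal, up to permutation), solve by back-substitution:
  V =
[[1, 1, 1],
 [1, 0, 0],
 [1, 1, 0]]
  V a = (3, -1, 3)
Solving gives a = (-1, 4, 0).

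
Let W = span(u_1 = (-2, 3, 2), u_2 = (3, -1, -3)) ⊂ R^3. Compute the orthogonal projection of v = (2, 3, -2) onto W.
proj_W(v) = (2, 3, -2)

Set up U = [u_1 | ... | u_2] ∈ R^(3×2). The projector onto W = col(U) is P = U (U^T U)^(-1) U^T.
Compute U^T U =
  [17, -15]
  [-15, 19],
and U^T v = (1, 9).
Solve U^T U · c = U^T v for the coefficients: c = (11/7, 12/7). The projection is proj_W(v) = U c.
Check: (v - proj_W(v)) · u_1 = 0  (should be 0).
Check: (v - proj_W(v)) · u_2 = 0  (should be 0).
Result: proj_W(v) = (2, 3, -2).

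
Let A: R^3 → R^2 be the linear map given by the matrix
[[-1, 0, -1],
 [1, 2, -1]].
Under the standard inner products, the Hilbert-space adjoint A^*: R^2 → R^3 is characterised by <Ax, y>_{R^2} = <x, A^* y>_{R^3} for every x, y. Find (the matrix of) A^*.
A^* = A^T =
[[-1, 1],
 [0, 2],
 [-1, -1]]

For real matrices with standard dot products, the defining identity <Ax, y> = <x, A^* y> gives (Ax)^T y = x^T (A^*) y, i.e. x^T A^T y = x^T (A^*) y. Since this holds for all x, y, we must have A^* = A^T. Therefore
A^* =
[[-1, 1],
 [0, 2],
 [-1, -1]].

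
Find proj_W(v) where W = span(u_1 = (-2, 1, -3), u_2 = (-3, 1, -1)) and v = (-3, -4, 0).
proj_W(v) = (-47/27, 11/27, 17/27)

Set up U = [u_1 | ... | u_2] ∈ R^(3×2). The projector onto W = col(U) is P = U (U^T U)^(-1) U^T.
Compute U^T U =
  [14, 10]
  [10, 11],
and U^T v = (2, 5).
Solve U^T U · c = U^T v for the coefficients: c = (-14/27, 25/27). The projection is proj_W(v) = U c.
Check: (v - proj_W(v)) · u_1 = 0  (should be 0).
Check: (v - proj_W(v)) · u_2 = 0  (should be 0).
Result: proj_W(v) = (-47/27, 11/27, 17/27).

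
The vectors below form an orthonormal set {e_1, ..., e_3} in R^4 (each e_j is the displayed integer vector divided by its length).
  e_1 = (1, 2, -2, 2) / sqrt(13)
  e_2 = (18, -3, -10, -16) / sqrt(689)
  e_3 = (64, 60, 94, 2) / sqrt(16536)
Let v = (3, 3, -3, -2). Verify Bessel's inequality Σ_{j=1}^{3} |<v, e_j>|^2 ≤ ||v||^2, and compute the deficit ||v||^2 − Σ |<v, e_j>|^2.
Σ |<v, e_j>|^2 = 2057/78; ||v||^2 = 31; deficit = 361/78

Write each e_j = u_j / sqrt(<u_j, u_j>) where u_j is the displayed integer vector. Then <v, e_j> = <v, u_j> / sqrt(<u_j, u_j>), so |<v, e_j>|^2 = <v, u_j>^2 / <u_j, u_j>.
Coefficients: <v, e_1> = 11/sqrt(13), <v, e_2> = 107/sqrt(689), <v, e_3> = 86/sqrt(16536).
Square and sum: Σ |<v, e_j>|^2 = 2057/78.
Compute ||v||^2 = v·v = 31.
Deficit = 31 − 2057/78 = 361/78 ≥ 0, confirming Bessel's inequality. (The deficit equals ||v − Σ <v,e_j> e_j||^2, the squared distance from v to span{e_j}.)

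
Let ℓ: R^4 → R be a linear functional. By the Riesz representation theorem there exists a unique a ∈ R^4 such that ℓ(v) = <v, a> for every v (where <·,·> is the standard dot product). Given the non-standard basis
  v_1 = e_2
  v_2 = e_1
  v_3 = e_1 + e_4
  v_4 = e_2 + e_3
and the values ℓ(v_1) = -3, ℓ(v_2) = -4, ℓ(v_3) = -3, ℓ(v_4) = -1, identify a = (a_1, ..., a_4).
a = (-4, -3, 2, 1)

Write a = (a_1, ..., a_4) in the standard basis. For each basis vector v_i, ℓ(v_i) = <v_i, a> is a linear equation in the a_j's. Collect the n equations into a matrix system V a = ℓ, where row i of V is v_i (expressed in the standard basis). Since V is invertible (lower-triangular with 1s on the diagonal, up to permutation), solve by back-substitution:
  V =
[[0, 1, 0, 0],
 [1, 0, 0, 0],
 [1, 0, 0, 1],
 [0, 1, 1, 0]]
  V a = (-3, -4, -3, -1)
Solving gives a = (-4, -3, 2, 1).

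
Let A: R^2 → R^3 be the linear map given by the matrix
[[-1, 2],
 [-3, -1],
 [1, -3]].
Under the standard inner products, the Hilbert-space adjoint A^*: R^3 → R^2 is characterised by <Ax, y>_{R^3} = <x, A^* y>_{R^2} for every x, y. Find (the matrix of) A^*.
A^* = A^T =
[[-1, -3, 1],
 [2, -1, -3]]

For real matrices with standard dot products, the defining identity <Ax, y> = <x, A^* y> gives (Ax)^T y = x^T (A^*) y, i.e. x^T A^T y = x^T (A^*) y. Since this holds for all x, y, we must have A^* = A^T. Therefore
A^* =
[[-1, -3, 1],
 [2, -1, -3]].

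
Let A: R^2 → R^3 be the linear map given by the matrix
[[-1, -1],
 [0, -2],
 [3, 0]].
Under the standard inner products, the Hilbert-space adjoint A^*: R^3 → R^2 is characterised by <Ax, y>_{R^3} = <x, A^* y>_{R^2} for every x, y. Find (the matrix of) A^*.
A^* = A^T =
[[-1, 0, 3],
 [-1, -2, 0]]

For real matrices with standard dot products, the defining identity <Ax, y> = <x, A^* y> gives (Ax)^T y = x^T (A^*) y, i.e. x^T A^T y = x^T (A^*) y. Since this holds for all x, y, we must have A^* = A^T. Therefore
A^* =
[[-1, 0, 3],
 [-1, -2, 0]].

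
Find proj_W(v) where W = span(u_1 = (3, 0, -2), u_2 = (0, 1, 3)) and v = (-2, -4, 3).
proj_W(v) = (-135/47, -7/94, 159/94)

Set up U = [u_1 | ... | u_2] ∈ R^(3×2). The projector onto W = col(U) is P = U (U^T U)^(-1) U^T.
Compute U^T U =
  [13, -6]
  [-6, 10],
and U^T v = (-12, 5).
Solve U^T U · c = U^T v for the coefficients: c = (-45/47, -7/94). The projection is proj_W(v) = U c.
Check: (v - proj_W(v)) · u_1 = 0  (should be 0).
Check: (v - proj_W(v)) · u_2 = 0  (should be 0).
Result: proj_W(v) = (-135/47, -7/94, 159/94).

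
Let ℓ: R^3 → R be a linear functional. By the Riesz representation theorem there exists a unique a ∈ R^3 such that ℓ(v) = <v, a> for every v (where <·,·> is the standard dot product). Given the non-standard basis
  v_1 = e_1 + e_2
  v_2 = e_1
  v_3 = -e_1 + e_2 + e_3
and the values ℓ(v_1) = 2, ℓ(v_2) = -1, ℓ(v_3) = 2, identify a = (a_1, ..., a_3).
a = (-1, 3, -2)

Write a = (a_1, ..., a_3) in the standard basis. For each basis vector v_i, ℓ(v_i) = <v_i, a> is a linear equation in the a_j's. Collect the n equations into a matrix system V a = ℓ, where row i of V is v_i (expressed in the standard basis). Since V is invertible (lower-triangular with 1s on the diagonal, up to permutation), solve by back-substitution:
  V =
[[1, 1, 0],
 [1, 0, 0],
 [-1, 1, 1]]
  V a = (2, -1, 2)
Solving gives a = (-1, 3, -2).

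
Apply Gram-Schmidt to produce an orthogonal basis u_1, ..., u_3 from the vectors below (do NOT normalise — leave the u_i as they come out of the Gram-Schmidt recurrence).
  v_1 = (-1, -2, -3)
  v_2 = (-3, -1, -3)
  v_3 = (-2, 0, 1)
Orthogonal basis:
  u_1 = (-1, -2, -3)
  u_2 = (-2, 1, 0)
  u_3 = (-33/70, -33/35, 11/14)

Apply the Gram-Schmidt recurrence
  u_1 = v_1
  u_i = v_i − Σ_{j<i} ((v_i · u_j) / (u_j · u_j)) · u_j.

Step by step this gives:
  u_1 = (-1, -2, -3)
  u_2 = (-2, 1, 0)
  u_3 = (-33/70, -33/35, 11/14)

Orthogonality check:
  u_2 · u_1 = 0 (should be 0)
  u_3 · u_1 = 0 (should be 0)
  u_3 · u_2 = 0 (should be 0)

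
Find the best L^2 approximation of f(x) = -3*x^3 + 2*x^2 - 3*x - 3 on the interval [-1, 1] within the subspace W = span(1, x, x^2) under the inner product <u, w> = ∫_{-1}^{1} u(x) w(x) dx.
g(x) = 2*x^2 - 24*x/5 - 3

The best approximation g ∈ W is the orthogonal projection of f onto W. Writing g = a_0 + a_1 x + a_2 x^2, the coefficients solve the normal equations G · a = b where
  G_{ij} = <φ_i, φ_j> and b_i = <f, φ_i>, with φ_0 = 1, φ_1 = x, φ_2 = x^2.
G =
  [2, 0, 2/3]
  [0, 2/3, 0]
  [2/3, 0, 2/5],
b = (-14/3, -16/5, -6/5).
Solving gives a_0 = -3, a_1 = -24/5, a_2 = 2, so
  g(x) = 2*x^2 - 24*x/5 - 3.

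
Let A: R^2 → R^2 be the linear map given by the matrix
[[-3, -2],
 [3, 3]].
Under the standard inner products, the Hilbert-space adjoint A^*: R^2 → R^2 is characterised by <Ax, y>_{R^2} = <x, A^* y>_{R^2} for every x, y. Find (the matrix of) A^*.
A^* = A^T =
[[-3, 3],
 [-2, 3]]

For real matrices with standard dot products, the defining identity <Ax, y> = <x, A^* y> gives (Ax)^T y = x^T (A^*) y, i.e. x^T A^T y = x^T (A^*) y. Since this holds for all x, y, we must have A^* = A^T. Therefore
A^* =
[[-3, 3],
 [-2, 3]].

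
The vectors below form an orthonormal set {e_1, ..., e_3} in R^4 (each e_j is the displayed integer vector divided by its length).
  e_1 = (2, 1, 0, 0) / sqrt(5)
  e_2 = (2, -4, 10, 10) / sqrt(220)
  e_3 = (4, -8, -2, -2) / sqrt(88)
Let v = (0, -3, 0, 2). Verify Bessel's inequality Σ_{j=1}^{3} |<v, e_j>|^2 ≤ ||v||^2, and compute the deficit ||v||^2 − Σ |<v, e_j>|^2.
Σ |<v, e_j>|^2 = 11; ||v||^2 = 13; deficit = 2

Write each e_j = u_j / sqrt(<u_j, u_j>) where u_j is the displayed integer vector. Then <v, e_j> = <v, u_j> / sqrt(<u_j, u_j>), so |<v, e_j>|^2 = <v, u_j>^2 / <u_j, u_j>.
Coefficients: <v, e_1> = -3/sqrt(5), <v, e_2> = 32/sqrt(220), <v, e_3> = 20/sqrt(88).
Square and sum: Σ |<v, e_j>|^2 = 11.
Compute ||v||^2 = v·v = 13.
Deficit = 13 − 11 = 2 ≥ 0, confirming Bessel's inequality. (The deficit equals ||v − Σ <v,e_j> e_j||^2, the squared distance from v to span{e_j}.)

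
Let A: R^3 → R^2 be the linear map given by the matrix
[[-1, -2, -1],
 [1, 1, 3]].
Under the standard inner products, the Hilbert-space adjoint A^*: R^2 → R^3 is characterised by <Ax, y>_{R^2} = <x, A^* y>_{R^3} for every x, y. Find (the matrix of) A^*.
A^* = A^T =
[[-1, 1],
 [-2, 1],
 [-1, 3]]

For real matrices with standard dot products, the defining identity <Ax, y> = <x, A^* y> gives (Ax)^T y = x^T (A^*) y, i.e. x^T A^T y = x^T (A^*) y. Since this holds for all x, y, we must have A^* = A^T. Therefore
A^* =
[[-1, 1],
 [-2, 1],
 [-1, 3]].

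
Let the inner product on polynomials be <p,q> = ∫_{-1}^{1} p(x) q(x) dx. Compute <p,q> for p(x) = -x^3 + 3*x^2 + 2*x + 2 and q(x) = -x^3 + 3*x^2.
<p,q> = 248/35

Expand the product: p(x)·q(x) = x^6 - 6*x^5 + 7*x^4 + 4*x^3 + 6*x^2.
∫_{-1}^{1} of each monomial x^k gives [2/(k+1) if k even, 0 if k odd]. Integrating term-by-term (or equivalently evaluating the antiderivative F(x) = x^7/7 - x^6 + 7*x^5/5 + x^4 + 2*x^3 at the endpoints):
  F(1) − F(−1) = 124/35 − (-124/35) = 248/35.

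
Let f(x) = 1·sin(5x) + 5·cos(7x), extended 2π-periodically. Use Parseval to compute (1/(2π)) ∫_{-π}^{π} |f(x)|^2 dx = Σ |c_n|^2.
Σ |c_n|^2 = 13

Expand |f|^2 and use orthogonality of {sin(nx), cos(mx)} on [-π, π]:
  ∫_{-π}^{π} sin(nx)^2 dx = π, ∫ cos(mx)^2 dx = π, and cross terms integrate to 0.
So ∫_{-π}^{π} f(x)^2 dx = 1^2 · π + 5^2 · π = (1 + 25)π.
Divide by 2π: (1 + 25)/2 = 13.
By Parseval, this equals Σ |c_n|^2.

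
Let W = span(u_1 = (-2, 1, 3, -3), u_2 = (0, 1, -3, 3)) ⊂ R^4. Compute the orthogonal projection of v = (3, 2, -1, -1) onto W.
proj_W(v) = (21/37, -16/37, -15/37, 15/37)

Set up U = [u_1 | ... | u_2] ∈ R^(4×2). The projector onto W = col(U) is P = U (U^T U)^(-1) U^T.
Compute U^T U =
  [23, -17]
  [-17, 19],
and U^T v = (-4, 2).
Solve U^T U · c = U^T v for the coefficients: c = (-21/74, -11/74). The projection is proj_W(v) = U c.
Check: (v - proj_W(v)) · u_1 = 0  (should be 0).
Check: (v - proj_W(v)) · u_2 = 0  (should be 0).
Result: proj_W(v) = (21/37, -16/37, -15/37, 15/37).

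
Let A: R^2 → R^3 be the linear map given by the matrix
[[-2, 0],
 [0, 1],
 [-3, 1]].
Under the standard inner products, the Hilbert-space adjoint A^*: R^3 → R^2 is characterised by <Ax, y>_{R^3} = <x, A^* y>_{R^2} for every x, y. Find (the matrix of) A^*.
A^* = A^T =
[[-2, 0, -3],
 [0, 1, 1]]

For real matrices with standard dot products, the defining identity <Ax, y> = <x, A^* y> gives (Ax)^T y = x^T (A^*) y, i.e. x^T A^T y = x^T (A^*) y. Since this holds for all x, y, we must have A^* = A^T. Therefore
A^* =
[[-2, 0, -3],
 [0, 1, 1]].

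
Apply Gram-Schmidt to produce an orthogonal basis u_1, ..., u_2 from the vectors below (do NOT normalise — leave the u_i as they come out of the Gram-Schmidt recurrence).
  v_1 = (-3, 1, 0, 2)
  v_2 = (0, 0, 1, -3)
Orthogonal basis:
  u_1 = (-3, 1, 0, 2)
  u_2 = (-9/7, 3/7, 1, -15/7)

Apply the Gram-Schmidt recurrence
  u_1 = v_1
  u_i = v_i − Σ_{j<i} ((v_i · u_j) / (u_j · u_j)) · u_j.

Step by step this gives:
  u_1 = (-3, 1, 0, 2)
  u_2 = (-9/7, 3/7, 1, -15/7)

Orthogonality check:
  u_2 · u_1 = 0 (should be 0)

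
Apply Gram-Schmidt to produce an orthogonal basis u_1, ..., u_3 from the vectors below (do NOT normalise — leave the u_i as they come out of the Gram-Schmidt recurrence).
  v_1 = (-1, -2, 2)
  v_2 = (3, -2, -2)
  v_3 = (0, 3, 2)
Orthogonal basis:
  u_1 = (-1, -2, 2)
  u_2 = (8/3, -8/3, -4/3)
  u_3 = (14/9, 7/9, 14/9)

Apply the Gram-Schmidt recurrence
  u_1 = v_1
  u_i = v_i − Σ_{j<i} ((v_i · u_j) / (u_j · u_j)) · u_j.

Step by step this gives:
  u_1 = (-1, -2, 2)
  u_2 = (8/3, -8/3, -4/3)
  u_3 = (14/9, 7/9, 14/9)

Orthogonality check:
  u_2 · u_1 = 0 (should be 0)
  u_3 · u_1 = 0 (should be 0)
  u_3 · u_2 = 0 (should be 0)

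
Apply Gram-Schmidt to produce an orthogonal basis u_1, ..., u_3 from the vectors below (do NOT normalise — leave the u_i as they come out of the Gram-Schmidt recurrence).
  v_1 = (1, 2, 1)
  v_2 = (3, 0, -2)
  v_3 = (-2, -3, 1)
Orthogonal basis:
  u_1 = (1, 2, 1)
  u_2 = (17/6, -1/3, -13/6)
  u_3 = (52/77, -65/77, 78/77)

Apply the Gram-Schmidt recurrence
  u_1 = v_1
  u_i = v_i − Σ_{j<i} ((v_i · u_j) / (u_j · u_j)) · u_j.

Step by step this gives:
  u_1 = (1, 2, 1)
  u_2 = (17/6, -1/3, -13/6)
  u_3 = (52/77, -65/77, 78/77)

Orthogonality check:
  u_2 · u_1 = 0 (should be 0)
  u_3 · u_1 = 0 (should be 0)
  u_3 · u_2 = 0 (should be 0)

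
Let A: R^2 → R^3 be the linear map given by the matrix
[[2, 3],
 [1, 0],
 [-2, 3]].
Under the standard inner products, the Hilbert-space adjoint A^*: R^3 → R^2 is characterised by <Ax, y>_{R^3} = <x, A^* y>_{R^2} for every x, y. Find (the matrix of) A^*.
A^* = A^T =
[[2, 1, -2],
 [3, 0, 3]]

For real matrices with standard dot products, the defining identity <Ax, y> = <x, A^* y> gives (Ax)^T y = x^T (A^*) y, i.e. x^T A^T y = x^T (A^*) y. Since this holds for all x, y, we must have A^* = A^T. Therefore
A^* =
[[2, 1, -2],
 [3, 0, 3]].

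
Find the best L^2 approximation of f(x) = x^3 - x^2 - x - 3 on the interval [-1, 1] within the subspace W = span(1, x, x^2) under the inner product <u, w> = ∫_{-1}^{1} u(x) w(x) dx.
g(x) = -x^2 - 2*x/5 - 3

The best approximation g ∈ W is the orthogonal projection of f onto W. Writing g = a_0 + a_1 x + a_2 x^2, the coefficients solve the normal equations G · a = b where
  G_{ij} = <φ_i, φ_j> and b_i = <f, φ_i>, with φ_0 = 1, φ_1 = x, φ_2 = x^2.
G =
  [2, 0, 2/3]
  [0, 2/3, 0]
  [2/3, 0, 2/5],
b = (-20/3, -4/15, -12/5).
Solving gives a_0 = -3, a_1 = -2/5, a_2 = -1, so
  g(x) = -x^2 - 2*x/5 - 3.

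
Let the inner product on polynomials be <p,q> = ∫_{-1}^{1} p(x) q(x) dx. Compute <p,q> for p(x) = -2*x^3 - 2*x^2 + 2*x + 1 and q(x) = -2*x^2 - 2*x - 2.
<p,q> = -32/15

Expand the product: p(x)·q(x) = 4*x^5 + 8*x^4 + 4*x^3 - 2*x^2 - 6*x - 2.
∫_{-1}^{1} of each monomial x^k gives [2/(k+1) if k even, 0 if k odd]. Integrating term-by-term (or equivalently evaluating the antiderivative F(x) = 2*x^6/3 + 8*x^5/5 + x^4 - 2*x^3/3 - 3*x^2 - 2*x at the endpoints):
  F(1) − F(−1) = -12/5 − (-4/15) = -32/15.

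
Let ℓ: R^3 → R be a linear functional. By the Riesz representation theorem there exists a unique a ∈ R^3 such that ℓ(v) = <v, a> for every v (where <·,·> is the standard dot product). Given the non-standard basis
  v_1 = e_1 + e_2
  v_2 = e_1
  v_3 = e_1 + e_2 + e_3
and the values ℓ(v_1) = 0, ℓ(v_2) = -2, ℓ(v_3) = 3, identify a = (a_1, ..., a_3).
a = (-2, 2, 3)

Write a = (a_1, ..., a_3) in the standard basis. For each basis vector v_i, ℓ(v_i) = <v_i, a> is a linear equation in the a_j's. Collect the n equations into a matrix system V a = ℓ, where row i of V is v_i (expressed in the standard basis). Since V is invertible (lower-triangular with 1s on the diagonal, up to permutation), solve by back-substitution:
  V =
[[1, 1, 0],
 [1, 0, 0],
 [1, 1, 1]]
  V a = (0, -2, 3)
Solving gives a = (-2, 2, 3).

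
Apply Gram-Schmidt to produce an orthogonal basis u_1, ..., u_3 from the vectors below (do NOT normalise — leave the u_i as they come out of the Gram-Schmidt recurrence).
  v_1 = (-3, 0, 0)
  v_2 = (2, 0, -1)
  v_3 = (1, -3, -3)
Orthogonal basis:
  u_1 = (-3, 0, 0)
  u_2 = (0, 0, -1)
  u_3 = (0, -3, 0)

Apply the Gram-Schmidt recurrence
  u_1 = v_1
  u_i = v_i − Σ_{j<i} ((v_i · u_j) / (u_j · u_j)) · u_j.

Step by step this gives:
  u_1 = (-3, 0, 0)
  u_2 = (0, 0, -1)
  u_3 = (0, -3, 0)

Orthogonality check:
  u_2 · u_1 = 0 (should be 0)
  u_3 · u_1 = 0 (should be 0)
  u_3 · u_2 = 0 (should be 0)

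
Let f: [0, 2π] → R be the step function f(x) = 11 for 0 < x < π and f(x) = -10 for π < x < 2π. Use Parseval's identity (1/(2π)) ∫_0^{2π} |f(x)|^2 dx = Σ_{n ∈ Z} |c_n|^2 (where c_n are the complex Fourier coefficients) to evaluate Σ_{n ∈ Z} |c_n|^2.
Σ |c_n|^2 = 221/2

Parseval equates the L^2 energy of f (normalised by 1/(2π)) with the ℓ^2 sum of its Fourier coefficients: (1/(2π)) ∫_0^{2π} |f|^2 = Σ |c_n|^2.
Compute the left side: (1/(2π)) [∫_0^π 11^2 dx + ∫_π^{2π} (-10)^2 dx] = (1/(2π)) · (121π + 100π) = (121 + 100)/2 = 221/2.
So Σ_{n ∈ Z} |c_n|^2 = 221/2.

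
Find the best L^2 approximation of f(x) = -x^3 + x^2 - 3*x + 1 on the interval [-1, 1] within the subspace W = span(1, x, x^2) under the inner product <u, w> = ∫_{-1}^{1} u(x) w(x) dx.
g(x) = x^2 - 18*x/5 + 1

The best approximation g ∈ W is the orthogonal projection of f onto W. Writing g = a_0 + a_1 x + a_2 x^2, the coefficients solve the normal equations G · a = b where
  G_{ij} = <φ_i, φ_j> and b_i = <f, φ_i>, with φ_0 = 1, φ_1 = x, φ_2 = x^2.
G =
  [2, 0, 2/3]
  [0, 2/3, 0]
  [2/3, 0, 2/5],
b = (8/3, -12/5, 16/15).
Solving gives a_0 = 1, a_1 = -18/5, a_2 = 1, so
  g(x) = x^2 - 18*x/5 + 1.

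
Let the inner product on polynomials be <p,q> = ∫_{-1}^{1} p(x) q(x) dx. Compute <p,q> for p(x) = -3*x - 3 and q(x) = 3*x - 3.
<p,q> = 12

Expand the product: p(x)·q(x) = 9 - 9*x^2.
∫_{-1}^{1} of each monomial x^k gives [2/(k+1) if k even, 0 if k odd]. Integrating term-by-term (or equivalently evaluating the antiderivative F(x) = -3*x^3 + 9*x at the endpoints):
  F(1) − F(−1) = 6 − (-6) = 12.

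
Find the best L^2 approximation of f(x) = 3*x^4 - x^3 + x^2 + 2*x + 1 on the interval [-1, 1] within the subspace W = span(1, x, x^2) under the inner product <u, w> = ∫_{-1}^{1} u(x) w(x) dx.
g(x) = 25*x^2/7 + 7*x/5 + 26/35

The best approximation g ∈ W is the orthogonal projection of f onto W. Writing g = a_0 + a_1 x + a_2 x^2, the coefficients solve the normal equations G · a = b where
  G_{ij} = <φ_i, φ_j> and b_i = <f, φ_i>, with φ_0 = 1, φ_1 = x, φ_2 = x^2.
G =
  [2, 0, 2/3]
  [0, 2/3, 0]
  [2/3, 0, 2/5],
b = (58/15, 14/15, 202/105).
Solving gives a_0 = 26/35, a_1 = 7/5, a_2 = 25/7, so
  g(x) = 25*x^2/7 + 7*x/5 + 26/35.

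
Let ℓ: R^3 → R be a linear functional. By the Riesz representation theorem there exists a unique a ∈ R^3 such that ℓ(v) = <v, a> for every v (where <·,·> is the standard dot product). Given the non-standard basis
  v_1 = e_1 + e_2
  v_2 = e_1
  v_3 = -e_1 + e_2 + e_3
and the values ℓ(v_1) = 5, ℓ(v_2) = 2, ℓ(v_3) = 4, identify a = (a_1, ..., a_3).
a = (2, 3, 3)

Write a = (a_1, ..., a_3) in the standard basis. For each basis vector v_i, ℓ(v_i) = <v_i, a> is a linear equation in the a_j's. Collect the n equations into a matrix system V a = ℓ, where row i of V is v_i (expressed in the standard basis). Since V is invertible (lower-triangular with 1s on the diagonal, up to permutation), solve by back-substitution:
  V =
[[1, 1, 0],
 [1, 0, 0],
 [-1, 1, 1]]
  V a = (5, 2, 4)
Solving gives a = (2, 3, 3).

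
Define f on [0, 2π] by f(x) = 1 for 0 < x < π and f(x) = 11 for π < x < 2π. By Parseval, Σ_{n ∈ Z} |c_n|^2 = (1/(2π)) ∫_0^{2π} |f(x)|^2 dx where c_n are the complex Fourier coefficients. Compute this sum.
Σ |c_n|^2 = 61

Parseval equates the L^2 energy of f (normalised by 1/(2π)) with the ℓ^2 sum of its Fourier coefficients: (1/(2π)) ∫_0^{2π} |f|^2 = Σ |c_n|^2.
Compute the left side: (1/(2π)) [∫_0^π 1^2 dx + ∫_π^{2π} 11^2 dx] = (1/(2π)) · (1π + 121π) = (1 + 121)/2 = 61.
So Σ_{n ∈ Z} |c_n|^2 = 61.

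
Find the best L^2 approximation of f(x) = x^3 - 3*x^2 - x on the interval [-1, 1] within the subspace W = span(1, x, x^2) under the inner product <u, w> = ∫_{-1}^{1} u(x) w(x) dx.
g(x) = -3*x^2 - 2*x/5

The best approximation g ∈ W is the orthogonal projection of f onto W. Writing g = a_0 + a_1 x + a_2 x^2, the coefficients solve the normal equations G · a = b where
  G_{ij} = <φ_i, φ_j> and b_i = <f, φ_i>, with φ_0 = 1, φ_1 = x, φ_2 = x^2.
G =
  [2, 0, 2/3]
  [0, 2/3, 0]
  [2/3, 0, 2/5],
b = (-2, -4/15, -6/5).
Solving gives a_0 = 0, a_1 = -2/5, a_2 = -3, so
  g(x) = -3*x^2 - 2*x/5.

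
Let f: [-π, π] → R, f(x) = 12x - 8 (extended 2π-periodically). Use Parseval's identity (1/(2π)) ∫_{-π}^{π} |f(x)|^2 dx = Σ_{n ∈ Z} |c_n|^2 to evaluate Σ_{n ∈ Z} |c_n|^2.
Σ |c_n|^2 = 48π^2 + 64

Expand and integrate term by term over [-π, π]:
  ∫ (12x)^2 dx = 144·(2π^3/3); ∫ 2·12·(-8)·x dx = 0 (odd integrand); ∫ (-8)^2 dx = 64·2π.
So (1/(2π)) ∫_{-π}^{π} (12x - 8)^2 dx = 144π^2/3 + 64 = 48π^2 + 64.
Parseval ⇒ Σ |c_n|^2 = 48π^2 + 64.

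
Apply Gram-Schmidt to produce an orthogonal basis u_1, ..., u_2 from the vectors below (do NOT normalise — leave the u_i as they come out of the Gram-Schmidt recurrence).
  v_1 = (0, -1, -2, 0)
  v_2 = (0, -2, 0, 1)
Orthogonal basis:
  u_1 = (0, -1, -2, 0)
  u_2 = (0, -8/5, 4/5, 1)

Apply the Gram-Schmidt recurrence
  u_1 = v_1
  u_i = v_i − Σ_{j<i} ((v_i · u_j) / (u_j · u_j)) · u_j.

Step by step this gives:
  u_1 = (0, -1, -2, 0)
  u_2 = (0, -8/5, 4/5, 1)

Orthogonality check:
  u_2 · u_1 = 0 (should be 0)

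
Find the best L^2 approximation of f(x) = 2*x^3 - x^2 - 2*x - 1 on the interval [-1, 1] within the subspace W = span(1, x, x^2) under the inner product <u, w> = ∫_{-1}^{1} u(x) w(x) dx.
g(x) = -x^2 - 4*x/5 - 1

The best approximation g ∈ W is the orthogonal projection of f onto W. Writing g = a_0 + a_1 x + a_2 x^2, the coefficients solve the normal equations G · a = b where
  G_{ij} = <φ_i, φ_j> and b_i = <f, φ_i>, with φ_0 = 1, φ_1 = x, φ_2 = x^2.
G =
  [2, 0, 2/3]
  [0, 2/3, 0]
  [2/3, 0, 2/5],
b = (-8/3, -8/15, -16/15).
Solving gives a_0 = -1, a_1 = -4/5, a_2 = -1, so
  g(x) = -x^2 - 4*x/5 - 1.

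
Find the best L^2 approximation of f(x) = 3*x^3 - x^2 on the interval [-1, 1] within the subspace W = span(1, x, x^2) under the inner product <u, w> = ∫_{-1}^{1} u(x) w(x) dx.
g(x) = -x^2 + 9*x/5

The best approximation g ∈ W is the orthogonal projection of f onto W. Writing g = a_0 + a_1 x + a_2 x^2, the coefficients solve the normal equations G · a = b where
  G_{ij} = <φ_i, φ_j> and b_i = <f, φ_i>, with φ_0 = 1, φ_1 = x, φ_2 = x^2.
G =
  [2, 0, 2/3]
  [0, 2/3, 0]
  [2/3, 0, 2/5],
b = (-2/3, 6/5, -2/5).
Solving gives a_0 = 0, a_1 = 9/5, a_2 = -1, so
  g(x) = -x^2 + 9*x/5.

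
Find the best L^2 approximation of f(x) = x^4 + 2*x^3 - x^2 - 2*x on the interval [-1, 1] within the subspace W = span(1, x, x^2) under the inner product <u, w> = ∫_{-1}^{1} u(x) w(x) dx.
g(x) = -x^2/7 - 4*x/5 - 3/35

The best approximation g ∈ W is the orthogonal projection of f onto W. Writing g = a_0 + a_1 x + a_2 x^2, the coefficients solve the normal equations G · a = b where
  G_{ij} = <φ_i, φ_j> and b_i = <f, φ_i>, with φ_0 = 1, φ_1 = x, φ_2 = x^2.
G =
  [2, 0, 2/3]
  [0, 2/3, 0]
  [2/3, 0, 2/5],
b = (-4/15, -8/15, -4/35).
Solving gives a_0 = -3/35, a_1 = -4/5, a_2 = -1/7, so
  g(x) = -x^2/7 - 4*x/5 - 3/35.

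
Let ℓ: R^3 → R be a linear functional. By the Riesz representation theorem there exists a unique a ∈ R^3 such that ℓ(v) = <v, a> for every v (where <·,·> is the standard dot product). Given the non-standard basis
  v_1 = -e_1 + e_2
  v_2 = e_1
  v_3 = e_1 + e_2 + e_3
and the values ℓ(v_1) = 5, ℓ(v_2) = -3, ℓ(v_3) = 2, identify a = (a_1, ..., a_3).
a = (-3, 2, 3)

Write a = (a_1, ..., a_3) in the standard basis. For each basis vector v_i, ℓ(v_i) = <v_i, a> is a linear equation in the a_j's. Collect the n equations into a matrix system V a = ℓ, where row i of V is v_i (expressed in the standard basis). Since V is invertible (lower-triangular with 1s on the diagonal, up to permutation), solve by back-substitution:
  V =
[[-1, 1, 0],
 [1, 0, 0],
 [1, 1, 1]]
  V a = (5, -3, 2)
Solving gives a = (-3, 2, 3).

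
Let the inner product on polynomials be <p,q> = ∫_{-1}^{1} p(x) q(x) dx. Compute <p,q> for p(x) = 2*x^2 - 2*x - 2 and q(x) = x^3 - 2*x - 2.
<p,q> = 36/5

Expand the product: p(x)·q(x) = 2*x^5 - 2*x^4 - 6*x^3 + 8*x + 4.
∫_{-1}^{1} of each monomial x^k gives [2/(k+1) if k even, 0 if k odd]. Integrating term-by-term (or equivalently evaluating the antiderivative F(x) = x^6/3 - 2*x^5/5 - 3*x^4/2 + 4*x^2 + 4*x at the endpoints):
  F(1) − F(−1) = 193/30 − (-23/30) = 36/5.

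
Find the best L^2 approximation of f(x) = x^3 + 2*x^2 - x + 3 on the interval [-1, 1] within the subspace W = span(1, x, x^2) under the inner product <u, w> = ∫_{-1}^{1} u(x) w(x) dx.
g(x) = 2*x^2 - 2*x/5 + 3

The best approximation g ∈ W is the orthogonal projection of f onto W. Writing g = a_0 + a_1 x + a_2 x^2, the coefficients solve the normal equations G · a = b where
  G_{ij} = <φ_i, φ_j> and b_i = <f, φ_i>, with φ_0 = 1, φ_1 = x, φ_2 = x^2.
G =
  [2, 0, 2/3]
  [0, 2/3, 0]
  [2/3, 0, 2/5],
b = (22/3, -4/15, 14/5).
Solving gives a_0 = 3, a_1 = -2/5, a_2 = 2, so
  g(x) = 2*x^2 - 2*x/5 + 3.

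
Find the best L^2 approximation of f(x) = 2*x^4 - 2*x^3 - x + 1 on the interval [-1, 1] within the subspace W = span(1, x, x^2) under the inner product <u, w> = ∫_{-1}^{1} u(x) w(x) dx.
g(x) = 12*x^2/7 - 11*x/5 + 29/35

The best approximation g ∈ W is the orthogonal projection of f onto W. Writing g = a_0 + a_1 x + a_2 x^2, the coefficients solve the normal equations G · a = b where
  G_{ij} = <φ_i, φ_j> and b_i = <f, φ_i>, with φ_0 = 1, φ_1 = x, φ_2 = x^2.
G =
  [2, 0, 2/3]
  [0, 2/3, 0]
  [2/3, 0, 2/5],
b = (14/5, -22/15, 26/21).
Solving gives a_0 = 29/35, a_1 = -11/5, a_2 = 12/7, so
  g(x) = 12*x^2/7 - 11*x/5 + 29/35.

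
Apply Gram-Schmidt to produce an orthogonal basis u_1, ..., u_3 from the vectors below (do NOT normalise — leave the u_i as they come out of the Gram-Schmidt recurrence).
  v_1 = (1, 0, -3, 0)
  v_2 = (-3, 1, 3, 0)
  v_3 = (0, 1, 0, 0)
Orthogonal basis:
  u_1 = (1, 0, -3, 0)
  u_2 = (-9/5, 1, -3/5, 0)
  u_3 = (9/23, 18/23, 3/23, 0)

Apply the Gram-Schmidt recurrence
  u_1 = v_1
  u_i = v_i − Σ_{j<i} ((v_i · u_j) / (u_j · u_j)) · u_j.

Step by step this gives:
  u_1 = (1, 0, -3, 0)
  u_2 = (-9/5, 1, -3/5, 0)
  u_3 = (9/23, 18/23, 3/23, 0)

Orthogonality check:
  u_2 · u_1 = 0 (should be 0)
  u_3 · u_1 = 0 (should be 0)
  u_3 · u_2 = 0 (should be 0)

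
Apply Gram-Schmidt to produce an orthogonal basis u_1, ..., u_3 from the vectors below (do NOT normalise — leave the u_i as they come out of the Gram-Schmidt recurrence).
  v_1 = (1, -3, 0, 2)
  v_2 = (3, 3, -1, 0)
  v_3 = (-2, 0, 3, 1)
Orthogonal basis:
  u_1 = (1, -3, 0, 2)
  u_2 = (24/7, 12/7, -1, 6/7)
  u_3 = (-14/115, 108/115, 282/115, 169/115)

Apply the Gram-Schmidt recurrence
  u_1 = v_1
  u_i = v_i − Σ_{j<i} ((v_i · u_j) / (u_j · u_j)) · u_j.

Step by step this gives:
  u_1 = (1, -3, 0, 2)
  u_2 = (24/7, 12/7, -1, 6/7)
  u_3 = (-14/115, 108/115, 282/115, 169/115)

Orthogonality check:
  u_2 · u_1 = 0 (should be 0)
  u_3 · u_1 = 0 (should be 0)
  u_3 · u_2 = 0 (should be 0)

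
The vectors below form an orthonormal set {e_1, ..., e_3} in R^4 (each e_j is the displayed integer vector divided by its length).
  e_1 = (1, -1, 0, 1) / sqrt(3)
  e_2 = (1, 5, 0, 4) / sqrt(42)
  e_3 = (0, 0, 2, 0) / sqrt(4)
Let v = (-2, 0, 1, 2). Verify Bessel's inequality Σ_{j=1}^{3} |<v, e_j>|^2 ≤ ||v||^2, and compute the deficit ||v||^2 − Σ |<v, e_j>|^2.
Σ |<v, e_j>|^2 = 13/7; ||v||^2 = 9; deficit = 50/7

Write each e_j = u_j / sqrt(<u_j, u_j>) where u_j is the displayed integer vector. Then <v, e_j> = <v, u_j> / sqrt(<u_j, u_j>), so |<v, e_j>|^2 = <v, u_j>^2 / <u_j, u_j>.
Coefficients: <v, e_1> = 0/sqrt(3), <v, e_2> = 6/sqrt(42), <v, e_3> = 2/sqrt(4).
Square and sum: Σ |<v, e_j>|^2 = 13/7.
Compute ||v||^2 = v·v = 9.
Deficit = 9 − 13/7 = 50/7 ≥ 0, confirming Bessel's inequality. (The deficit equals ||v − Σ <v,e_j> e_j||^2, the squared distance from v to span{e_j}.)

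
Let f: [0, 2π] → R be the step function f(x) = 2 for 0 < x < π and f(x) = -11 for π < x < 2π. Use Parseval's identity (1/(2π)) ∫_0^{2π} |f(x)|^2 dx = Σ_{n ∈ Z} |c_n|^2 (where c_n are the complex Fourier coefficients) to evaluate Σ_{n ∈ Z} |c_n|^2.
Σ |c_n|^2 = 125/2

Parseval equates the L^2 energy of f (normalised by 1/(2π)) with the ℓ^2 sum of its Fourier coefficients: (1/(2π)) ∫_0^{2π} |f|^2 = Σ |c_n|^2.
Compute the left side: (1/(2π)) [∫_0^π 2^2 dx + ∫_π^{2π} (-11)^2 dx] = (1/(2π)) · (4π + 121π) = (4 + 121)/2 = 125/2.
So Σ_{n ∈ Z} |c_n|^2 = 125/2.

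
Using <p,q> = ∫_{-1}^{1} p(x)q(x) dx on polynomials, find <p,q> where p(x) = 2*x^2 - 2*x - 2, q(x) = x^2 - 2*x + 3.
<p,q> = -88/15

Expand the product: p(x)·q(x) = 2*x^4 - 6*x^3 + 8*x^2 - 2*x - 6.
∫_{-1}^{1} of each monomial x^k gives [2/(k+1) if k even, 0 if k odd]. Integrating term-by-term (or equivalently evaluating the antiderivative F(x) = 2*x^5/5 - 3*x^4/2 + 8*x^3/3 - x^2 - 6*x at the endpoints):
  F(1) − F(−1) = -163/30 − (13/30) = -88/15.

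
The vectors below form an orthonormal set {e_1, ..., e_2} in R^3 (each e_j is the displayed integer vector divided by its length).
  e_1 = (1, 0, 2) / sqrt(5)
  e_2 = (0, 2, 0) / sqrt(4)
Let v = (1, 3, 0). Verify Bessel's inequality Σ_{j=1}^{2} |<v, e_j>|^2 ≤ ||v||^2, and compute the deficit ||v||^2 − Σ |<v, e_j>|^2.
Σ |<v, e_j>|^2 = 46/5; ||v||^2 = 10; deficit = 4/5

Write each e_j = u_j / sqrt(<u_j, u_j>) where u_j is the displayed integer vector. Then <v, e_j> = <v, u_j> / sqrt(<u_j, u_j>), so |<v, e_j>|^2 = <v, u_j>^2 / <u_j, u_j>.
Coefficients: <v, e_1> = 1/sqrt(5), <v, e_2> = 6/sqrt(4).
Square and sum: Σ |<v, e_j>|^2 = 46/5.
Compute ||v||^2 = v·v = 10.
Deficit = 10 − 46/5 = 4/5 ≥ 0, confirming Bessel's inequality. (The deficit equals ||v − Σ <v,e_j> e_j||^2, the squared distance from v to span{e_j}.)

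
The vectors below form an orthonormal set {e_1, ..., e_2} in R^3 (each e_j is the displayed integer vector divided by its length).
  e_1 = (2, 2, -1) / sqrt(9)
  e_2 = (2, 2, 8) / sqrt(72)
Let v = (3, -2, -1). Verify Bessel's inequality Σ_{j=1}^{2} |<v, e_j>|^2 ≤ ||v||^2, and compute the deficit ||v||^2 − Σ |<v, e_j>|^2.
Σ |<v, e_j>|^2 = 3/2; ||v||^2 = 14; deficit = 25/2

Write each e_j = u_j / sqrt(<u_j, u_j>) where u_j is the displayed integer vector. Then <v, e_j> = <v, u_j> / sqrt(<u_j, u_j>), so |<v, e_j>|^2 = <v, u_j>^2 / <u_j, u_j>.
Coefficients: <v, e_1> = 3/sqrt(9), <v, e_2> = -6/sqrt(72).
Square and sum: Σ |<v, e_j>|^2 = 3/2.
Compute ||v||^2 = v·v = 14.
Deficit = 14 − 3/2 = 25/2 ≥ 0, confirming Bessel's inequality. (The deficit equals ||v − Σ <v,e_j> e_j||^2, the squared distance from v to span{e_j}.)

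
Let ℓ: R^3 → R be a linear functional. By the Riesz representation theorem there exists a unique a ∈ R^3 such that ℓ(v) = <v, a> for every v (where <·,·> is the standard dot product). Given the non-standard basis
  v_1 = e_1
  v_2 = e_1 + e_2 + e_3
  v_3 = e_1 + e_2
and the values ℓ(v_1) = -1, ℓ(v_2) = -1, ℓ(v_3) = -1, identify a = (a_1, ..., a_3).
a = (-1, 0, 0)

Write a = (a_1, ..., a_3) in the standard basis. For each basis vector v_i, ℓ(v_i) = <v_i, a> is a linear equation in the a_j's. Collect the n equations into a matrix system V a = ℓ, where row i of V is v_i (expressed in the standard basis). Since V is invertible (lower-triangular with 1s on the diagonal, up to permutation), solve by back-substitution:
  V =
[[1, 0, 0],
 [1, 1, 1],
 [1, 1, 0]]
  V a = (-1, -1, -1)
Solving gives a = (-1, 0, 0).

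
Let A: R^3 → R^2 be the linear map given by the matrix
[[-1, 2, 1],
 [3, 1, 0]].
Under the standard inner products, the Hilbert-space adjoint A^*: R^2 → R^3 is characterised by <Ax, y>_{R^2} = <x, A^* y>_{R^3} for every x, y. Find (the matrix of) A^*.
A^* = A^T =
[[-1, 3],
 [2, 1],
 [1, 0]]

For real matrices with standard dot products, the defining identity <Ax, y> = <x, A^* y> gives (Ax)^T y = x^T (A^*) y, i.e. x^T A^T y = x^T (A^*) y. Since this holds for all x, y, we must have A^* = A^T. Therefore
A^* =
[[-1, 3],
 [2, 1],
 [1, 0]].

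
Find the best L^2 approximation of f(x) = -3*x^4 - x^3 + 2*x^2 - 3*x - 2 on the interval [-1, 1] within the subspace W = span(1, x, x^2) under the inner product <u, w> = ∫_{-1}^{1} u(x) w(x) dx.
g(x) = -4*x^2/7 - 18*x/5 - 61/35

The best approximation g ∈ W is the orthogonal projection of f onto W. Writing g = a_0 + a_1 x + a_2 x^2, the coefficients solve the normal equations G · a = b where
  G_{ij} = <φ_i, φ_j> and b_i = <f, φ_i>, with φ_0 = 1, φ_1 = x, φ_2 = x^2.
G =
  [2, 0, 2/3]
  [0, 2/3, 0]
  [2/3, 0, 2/5],
b = (-58/15, -12/5, -146/105).
Solving gives a_0 = -61/35, a_1 = -18/5, a_2 = -4/7, so
  g(x) = -4*x^2/7 - 18*x/5 - 61/35.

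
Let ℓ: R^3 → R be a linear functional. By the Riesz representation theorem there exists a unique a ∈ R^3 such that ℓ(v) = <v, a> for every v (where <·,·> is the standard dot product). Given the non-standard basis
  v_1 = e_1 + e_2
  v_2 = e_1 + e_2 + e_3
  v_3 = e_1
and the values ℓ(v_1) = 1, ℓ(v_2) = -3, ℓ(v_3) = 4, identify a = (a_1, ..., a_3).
a = (4, -3, -4)

Write a = (a_1, ..., a_3) in the standard basis. For each basis vector v_i, ℓ(v_i) = <v_i, a> is a linear equation in the a_j's. Collect the n equations into a matrix system V a = ℓ, where row i of V is v_i (expressed in the standard basis). Since V is invertible (lower-triangular with 1s on the diagonal, up to permutation), solve by back-substitution:
  V =
[[1, 1, 0],
 [1, 1, 1],
 [1, 0, 0]]
  V a = (1, -3, 4)
Solving gives a = (4, -3, -4).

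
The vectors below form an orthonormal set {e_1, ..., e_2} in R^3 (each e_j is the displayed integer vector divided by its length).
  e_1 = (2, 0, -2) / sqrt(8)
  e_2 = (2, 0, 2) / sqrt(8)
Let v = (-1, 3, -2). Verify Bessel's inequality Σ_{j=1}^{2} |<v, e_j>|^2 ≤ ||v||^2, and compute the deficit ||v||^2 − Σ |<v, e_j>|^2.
Σ |<v, e_j>|^2 = 5; ||v||^2 = 14; deficit = 9

Write each e_j = u_j / sqrt(<u_j, u_j>) where u_j is the displayed integer vector. Then <v, e_j> = <v, u_j> / sqrt(<u_j, u_j>), so |<v, e_j>|^2 = <v, u_j>^2 / <u_j, u_j>.
Coefficients: <v, e_1> = 2/sqrt(8), <v, e_2> = -6/sqrt(8).
Square and sum: Σ |<v, e_j>|^2 = 5.
Compute ||v||^2 = v·v = 14.
Deficit = 14 − 5 = 9 ≥ 0, confirming Bessel's inequality. (The deficit equals ||v − Σ <v,e_j> e_j||^2, the squared distance from v to span{e_j}.)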